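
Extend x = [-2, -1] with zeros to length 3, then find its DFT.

Original 2-point DFT: [-3, -1]
Zero-padded 3-point DFT provides frequency interpolation.

DFT_3([x, 0, ...]) = [-3, -1.5000+0.8660i, -1.5000-0.8660i]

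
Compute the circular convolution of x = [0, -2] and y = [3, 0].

(x ⊛ y)[n] = Σ(m=0 to 1) x[m] · y[(n-m) mod 2]

Computing each output sample:
(x ⊛ y)[0] = 0
(x ⊛ y)[1] = -6

x ⊛ y = [0, -6]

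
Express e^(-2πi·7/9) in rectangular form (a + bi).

ω_9^7 = e^(-2πi·7/9)
= cos(-2π·7/9) + i·sin(-2π·7/9)
= cos(-14π/9) + i·sin(-14π/9)

ω_9^7 = cos(-14π/9) + i·sin(-14π/9) = 0.1736+0.9848i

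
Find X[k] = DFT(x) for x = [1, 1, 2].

X[k] = Σ(n=0 to 2) x[n] · ω_3^(nk)
where ω_3 = e^(-2πi/3)

Computing each X[k]:
X[0] = 4
X[1] = -0.5000+0.8660i
X[2] = -0.5000-0.8660i

X = [4, -0.5000+0.8660i, -0.5000-0.8660i]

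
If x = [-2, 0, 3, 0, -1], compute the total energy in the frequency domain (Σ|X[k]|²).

Parseval: Σ|x[n]|² = (1/N)Σ|X[k]|², so Σ|X[k]|² = N·Σ|x[n]|² = 5·14.0000

Σ|X[k]|² = N·Σ|x[n]|² = 5·14.0000 = 70.0000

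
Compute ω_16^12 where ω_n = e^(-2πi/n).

ω_16^12 = e^(-2πi·12/16)
= cos(-2π·12/16) + i·sin(-2π·12/16)
= cos(-24π/16) + i·sin(-24π/16)

ω_16^12 = cos(-24π/16) + i·sin(-24π/16) = 1i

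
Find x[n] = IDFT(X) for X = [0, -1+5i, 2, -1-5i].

x[n] = (1/4) Σ(k=0 to 3) X[k] · e^(2πikn/4)

Computing each x[n]:
x[0] = 0
x[1] = -3
x[2] = 1
x[3] = 2

x = [0, -3, 1, 2]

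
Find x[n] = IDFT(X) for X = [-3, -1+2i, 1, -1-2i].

x[n] = (1/4) Σ(k=0 to 3) X[k] · e^(2πikn/4)

Computing each x[n]:
x[0] = -1
x[1] = -2
x[2] = 0
x[3] = 0

x = [-1, -2, 0, 0]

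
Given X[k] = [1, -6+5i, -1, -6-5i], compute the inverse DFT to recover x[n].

x[n] = (1/4) Σ(k=0 to 3) X[k] · e^(2πikn/4)

Computing each x[n]:
x[0] = -3
x[1] = -2
x[2] = 3
x[3] = 3

x = [-3, -2, 3, 3]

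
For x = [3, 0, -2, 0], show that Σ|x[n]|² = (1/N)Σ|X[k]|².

Time domain:
Σ|x[n]|² = |3|² + |0|² + |-2|² + |0|² = 13.0000

Frequency domain:
(1/4)Σ|X[k]|² = (1/4)(|1|² + |5|² + |1|² + |5|²) = (1/4)·52.0000 = 13.0000

Both sides agree, confirming Parseval's theorem.

Σ|x[n]|² = (1/N)Σ|X[k]|² = 13.0000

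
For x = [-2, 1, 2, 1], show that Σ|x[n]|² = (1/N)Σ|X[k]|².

Time domain:
Σ|x[n]|² = |-2|² + |1|² + |2|² + |1|² = 10.0000

Frequency domain:
(1/4)Σ|X[k]|² = (1/4)(|2|² + |-4|² + |-2|² + |-4|²) = (1/4)·40.0000 = 10.0000

Both sides agree, confirming Parseval's theorem.

Σ|x[n]|² = (1/N)Σ|X[k]|² = 10.0000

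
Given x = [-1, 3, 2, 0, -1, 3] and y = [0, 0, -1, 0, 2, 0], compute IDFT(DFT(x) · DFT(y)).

(x ⊛ y)[n] = Σ(m=0 to 5) x[m] · y[(n-m) mod 6]

Computing each output sample:
(x ⊛ y)[0] = 5
(x ⊛ y)[1] = -3
(x ⊛ y)[2] = -1
(x ⊛ y)[3] = 3
(x ⊛ y)[4] = -4
(x ⊛ y)[5] = 6

x ⊛ y = [5, -3, -1, 3, -4, 6]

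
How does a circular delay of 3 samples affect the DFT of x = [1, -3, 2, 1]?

Time shift by 3: X_shifted[k] = ω_4^(3k) · X[k]
Shifted x = [-3, 2, 1, 1]

DFT(x[n-3]) = [1, -4-1i, -5, -4+1i]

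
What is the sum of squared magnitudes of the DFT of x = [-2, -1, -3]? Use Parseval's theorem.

Parseval: Σ|x[n]|² = (1/N)Σ|X[k]|², so Σ|X[k]|² = N·Σ|x[n]|² = 3·14.0000

Σ|X[k]|² = N·Σ|x[n]|² = 3·14.0000 = 42.0000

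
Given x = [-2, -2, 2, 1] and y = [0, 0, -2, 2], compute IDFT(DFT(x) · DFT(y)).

(x ⊛ y)[n] = Σ(m=0 to 3) x[m] · y[(n-m) mod 4]

Computing each output sample:
(x ⊛ y)[0] = -8
(x ⊛ y)[1] = 2
(x ⊛ y)[2] = 6
(x ⊛ y)[3] = 0

x ⊛ y = [-8, 2, 6, 0]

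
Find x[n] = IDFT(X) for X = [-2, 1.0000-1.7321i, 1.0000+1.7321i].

x[n] = (1/3) Σ(k=0 to 2) X[k] · e^(2πikn/3)

Computing each x[n]:
x[0] = 0
x[1] = 0
x[2] = -2

x = [0, 0, -2]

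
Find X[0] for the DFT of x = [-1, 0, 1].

X[0] = Σ(n=0 to 2) x[n] · ω_3^0 = Σ x[n]
= (-1) + (0) + (1)

X[0] = 0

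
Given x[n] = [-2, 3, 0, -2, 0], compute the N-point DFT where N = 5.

X[k] = Σ(n=0 to 4) x[n] · ω_5^(nk)
where ω_5 = e^(-2πi/5)

Computing each X[k]:
X[0] = -1
X[1] = 0.5451-4.0287i
X[2] = -5.0451+0.1388i
X[3] = -5.0451-0.1388i
X[4] = 0.5451+4.0287i

X = [-1, 0.5451-4.0287i, -5.0451+0.1388i, -5.0451-0.1388i, 0.5451+4.0287i]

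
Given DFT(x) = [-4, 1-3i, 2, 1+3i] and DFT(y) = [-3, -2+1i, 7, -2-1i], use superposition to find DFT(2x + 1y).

By linearity: DFT(2x + 1y) = 2·DFT(x) + 1·DFT(y)
= 2·[-4, 1-3i, 2, 1+3i] + 1·[-3, -2+1i, 7, -2-1i]

Computing element-wise:
Z[0] = 2·(-4) + 1·(-3) = -11
Z[1] = 2·(1-3i) + 1·(-2+1i) = -5i
Z[2] = 2·(2) + 1·(7) = 11
Z[3] = 2·(1+3i) + 1·(-2-1i) = 5i

DFT(2x + 1y) = 2·X + 1·Y = [-11, -5i, 11, 5i]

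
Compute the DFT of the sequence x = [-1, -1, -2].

X[k] = Σ(n=0 to 2) x[n] · ω_3^(nk)
where ω_3 = e^(-2πi/3)

Computing each X[k]:
X[0] = -4
X[1] = 0.5000-0.8660i
X[2] = 0.5000+0.8660i

X = [-4, 0.5000-0.8660i, 0.5000+0.8660i]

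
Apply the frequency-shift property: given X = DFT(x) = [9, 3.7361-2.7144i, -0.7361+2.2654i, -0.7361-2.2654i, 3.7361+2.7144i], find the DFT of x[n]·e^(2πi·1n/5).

Modulation property: DFT(ω_5^(-1n)·x[n]) = X[(k-1) mod 5], so circularly shift X by 1 positions.

X[k-1] = [3.7361+2.7144i, 9, 3.7361-2.7144i, -0.7361+2.2654i, -0.7361-2.2654i]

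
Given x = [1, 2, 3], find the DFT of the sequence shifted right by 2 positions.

Time shift by 2: X_shifted[k] = ω_3^(2k) · X[k]
Shifted x = [2, 3, 1]

DFT(x[n-2]) = [6, -1.7321i, 1.7321i]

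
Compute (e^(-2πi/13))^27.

Since ω_13^13 = 1, powers reduce modulo 13.
27 mod 13 = 1
So ω_13^27 = ω_13^1 = e^(-2πi·1/13)

ω_13^27 = ω_13^1 = 0.8855-0.4647i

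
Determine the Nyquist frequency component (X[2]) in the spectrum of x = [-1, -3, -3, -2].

X[2] = Σ(n=0 to 3) x[n] · ω_4^(2n) where ω_4 = e^(-2πi/4)
= (-1)·ω_4^0 + (-3)·ω_4^2 + (-3)·ω_4^4 + (-2)·ω_4^6

X[2] = 1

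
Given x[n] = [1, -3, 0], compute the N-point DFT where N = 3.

X[k] = Σ(n=0 to 2) x[n] · ω_3^(nk)
where ω_3 = e^(-2πi/3)

Computing each X[k]:
X[0] = -2
X[1] = 2.5000+2.5981i
X[2] = 2.5000-2.5981i

X = [-2, 2.5000+2.5981i, 2.5000-2.5981i]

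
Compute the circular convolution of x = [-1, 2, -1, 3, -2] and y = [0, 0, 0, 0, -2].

(x ⊛ y)[n] = Σ(m=0 to 4) x[m] · y[(n-m) mod 5]

Computing each output sample:
(x ⊛ y)[0] = -4
(x ⊛ y)[1] = 2
(x ⊛ y)[2] = -6
(x ⊛ y)[3] = 4
(x ⊛ y)[4] = 2

x ⊛ y = [-4, 2, -6, 4, 2]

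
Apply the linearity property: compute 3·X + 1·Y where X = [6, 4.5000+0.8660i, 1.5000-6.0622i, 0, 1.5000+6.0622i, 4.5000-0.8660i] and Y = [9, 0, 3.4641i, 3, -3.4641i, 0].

By linearity: DFT(3x + 1y) = 3·DFT(x) + 1·DFT(y)
= 3·[6, 4.5000+0.8660i, 1.5000-6.0622i, 0, 1.5000+6.0622i, 4.5000-0.8660i] + 1·[9, 0, 3.4641i, 3, -3.4641i, 0]

Computing element-wise:
Z[0] = 3·(6) + 1·(9) = 27
Z[1] = 3·(4.5000+0.8660i) + 1·(0) = 13.5000+2.5980i
Z[2] = 3·(1.5000-6.0622i) + 1·(3.4641i) = 4.5000-14.7225i
Z[3] = 3·(0) + 1·(3) = 3
Z[4] = 3·(1.5000+6.0622i) + 1·(-3.4641i) = 4.5000+14.7225i
Z[5] = 3·(4.5000-0.8660i) + 1·(0) = 13.5000-2.5980i

DFT(3x + 1y) = 3·X + 1·Y = [27, 13.5000+2.5980i, 4.5000-14.7225i, 3, 4.5000+14.7225i, 13.5000-2.5980i]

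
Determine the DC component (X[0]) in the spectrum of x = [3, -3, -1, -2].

X[0] = Σ(n=0 to 3) x[n] · ω_4^0 = Σ x[n]
= (3) + (-3) + (-1) + (-2)

X[0] = -3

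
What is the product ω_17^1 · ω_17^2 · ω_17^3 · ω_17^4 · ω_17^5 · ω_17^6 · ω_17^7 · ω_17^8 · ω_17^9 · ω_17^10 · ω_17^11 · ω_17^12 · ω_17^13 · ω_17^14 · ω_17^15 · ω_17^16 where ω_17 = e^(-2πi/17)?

The primitive 17th roots of unity are ω_17^k for k coprime to 17: k ∈ {1, 2, 3, 4, 5, 6, 7, 8, 9, 10, 11, 12, 13, 14, 15, 16}
Their product equals the constant term of the cyclotomic polynomial Φ_17(x) up to sign.
For n ≥ 3, the product of all primitive nth roots of unity is 1. (For n=1 it is 1; for n=2 it is -1.)

1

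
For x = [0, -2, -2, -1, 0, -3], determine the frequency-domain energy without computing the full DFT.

Parseval: Σ|x[n]|² = (1/N)Σ|X[k]|², so Σ|X[k]|² = N·Σ|x[n]|² = 6·18.0000

Σ|X[k]|² = N·Σ|x[n]|² = 6·18.0000 = 108.0000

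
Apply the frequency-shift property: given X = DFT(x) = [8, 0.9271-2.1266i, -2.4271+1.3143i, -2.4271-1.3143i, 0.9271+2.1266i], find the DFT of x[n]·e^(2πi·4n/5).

Modulation property: DFT(ω_5^(-4n)·x[n]) = X[(k-4) mod 5], so circularly shift X by 4 positions.

X[k-4] = [0.9271-2.1266i, -2.4271+1.3143i, -2.4271-1.3143i, 0.9271+2.1266i, 8]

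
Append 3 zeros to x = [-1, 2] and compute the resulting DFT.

Original 2-point DFT: [1, -3]
Zero-padded 5-point DFT provides frequency interpolation.

DFT_5([x, 0, ...]) = [1, -0.3820-1.9021i, -2.6180-1.1756i, -2.6180+1.1756i, -0.3820+1.9021i]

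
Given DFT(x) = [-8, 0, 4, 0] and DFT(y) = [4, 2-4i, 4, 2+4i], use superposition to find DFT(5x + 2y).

By linearity: DFT(5x + 2y) = 5·DFT(x) + 2·DFT(y)
= 5·[-8, 0, 4, 0] + 2·[4, 2-4i, 4, 2+4i]

Computing element-wise:
Z[0] = 5·(-8) + 2·(4) = -32
Z[1] = 5·(0) + 2·(2-4i) = 4-8i
Z[2] = 5·(4) + 2·(4) = 28
Z[3] = 5·(0) + 2·(2+4i) = 4+8i

DFT(5x + 2y) = 5·X + 2·Y = [-32, 4-8i, 28, 4+8i]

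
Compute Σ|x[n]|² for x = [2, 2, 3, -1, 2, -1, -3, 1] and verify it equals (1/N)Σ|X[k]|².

Time domain:
Σ|x[n]|² = |2|² + |2|² + |3|² + |-1|² + |2|² + |-1|² + |-3|² + |1|² = 33.0000

Frequency domain:
(1/8)Σ|X[k]|² = (1/8)(|5|² + |3.5355-6.7071i|² + |4-1i|² + |-3.5355+5.2929i|² + |3|² + |-3.5355-5.2929i|² + |4+1i|² + |3.5355+6.7071i|²) = (1/8)·264.0000 = 33.0000

Both sides agree, confirming Parseval's theorem.

Σ|x[n]|² = (1/N)Σ|X[k]|² = 33.0000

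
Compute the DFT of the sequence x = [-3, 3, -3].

X[k] = Σ(n=0 to 2) x[n] · ω_3^(nk)
where ω_3 = e^(-2πi/3)

Computing each X[k]:
X[0] = -3
X[1] = -3.0000-5.1962i
X[2] = -3.0000+5.1962i

X = [-3, -3.0000-5.1962i, -3.0000+5.1962i]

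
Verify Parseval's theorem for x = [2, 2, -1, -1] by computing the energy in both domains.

Time domain:
Σ|x[n]|² = |2|² + |2|² + |-1|² + |-1|² = 10.0000

Frequency domain:
(1/4)Σ|X[k]|² = (1/4)(|2|² + |3-3i|² + |0|² + |3+3i|²) = (1/4)·40.0000 = 10.0000

Both sides agree, confirming Parseval's theorem.

Σ|x[n]|² = (1/N)Σ|X[k]|² = 10.0000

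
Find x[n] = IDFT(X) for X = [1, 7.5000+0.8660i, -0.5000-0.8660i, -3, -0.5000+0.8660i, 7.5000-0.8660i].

x[n] = (1/6) Σ(k=0 to 5) X[k] · e^(2πikn/6)

Computing each x[n]:
x[0] = 2
x[1] = 2
x[2] = -2
x[3] = -2
x[4] = -1
x[5] = 2

x = [2, 2, -2, -2, -1, 2]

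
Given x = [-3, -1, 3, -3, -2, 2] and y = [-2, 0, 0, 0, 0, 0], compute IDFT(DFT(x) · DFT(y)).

(x ⊛ y)[n] = Σ(m=0 to 5) x[m] · y[(n-m) mod 6]

Computing each output sample:
(x ⊛ y)[0] = 6
(x ⊛ y)[1] = 2
(x ⊛ y)[2] = -6
(x ⊛ y)[3] = 6
(x ⊛ y)[4] = 4
(x ⊛ y)[5] = -4

x ⊛ y = [6, 2, -6, 6, 4, -4]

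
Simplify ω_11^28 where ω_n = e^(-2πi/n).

Since ω_11^11 = 1, powers reduce modulo 11.
28 mod 11 = 6
So ω_11^28 = ω_11^6 = e^(-2πi·6/11)

ω_11^28 = ω_11^6 = -0.9595+0.2817i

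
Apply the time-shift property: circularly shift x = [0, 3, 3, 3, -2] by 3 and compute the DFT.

Time shift by 3: X_shifted[k] = ω_5^(3k) · X[k]
Shifted x = [3, 3, -2, 0, 3]

DFT(x[n-3]) = [7, 6.4721+1.1756i, -2.4721-1.9021i, -2.4721+1.9021i, 6.4721-1.1756i]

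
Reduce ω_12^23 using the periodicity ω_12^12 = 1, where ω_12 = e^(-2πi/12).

Since ω_12^12 = 1, powers reduce modulo 12.
23 mod 12 = 11
So ω_12^23 = ω_12^11 = e^(-2πi·11/12)

ω_12^23 = ω_12^11 = 0.8660+0.5000i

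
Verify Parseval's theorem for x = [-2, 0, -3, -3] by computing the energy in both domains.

Time domain:
Σ|x[n]|² = |-2|² + |0|² + |-3|² + |-3|² = 22.0000

Frequency domain:
(1/4)Σ|X[k]|² = (1/4)(|-8|² + |1-3i|² + |-2|² + |1+3i|²) = (1/4)·88.0000 = 22.0000

Both sides agree, confirming Parseval's theorem.

Σ|x[n]|² = (1/N)Σ|X[k]|² = 22.0000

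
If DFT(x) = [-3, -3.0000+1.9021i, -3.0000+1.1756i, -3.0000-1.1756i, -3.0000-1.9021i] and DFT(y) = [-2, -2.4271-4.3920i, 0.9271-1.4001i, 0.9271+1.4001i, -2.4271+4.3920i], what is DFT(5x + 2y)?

By linearity: DFT(5x + 2y) = 5·DFT(x) + 2·DFT(y)
= 5·[-3, -3.0000+1.9021i, -3.0000+1.1756i, -3.0000-1.1756i, -3.0000-1.9021i] + 2·[-2, -2.4271-4.3920i, 0.9271-1.4001i, 0.9271+1.4001i, -2.4271+4.3920i]

Computing element-wise:
Z[0] = 5·(-3) + 2·(-2) = -19
Z[1] = 5·(-3.0000+1.9021i) + 2·(-2.4271-4.3920i) = -19.8542+0.7265i
Z[2] = 5·(-3.0000+1.1756i) + 2·(0.9271-1.4001i) = -13.1458+3.0778i
Z[3] = 5·(-3.0000-1.1756i) + 2·(0.9271+1.4001i) = -13.1458-3.0778i
Z[4] = 5·(-3.0000-1.9021i) + 2·(-2.4271+4.3920i) = -19.8542-0.7265i

DFT(5x + 2y) = 5·X + 2·Y = [-19, -19.8542+0.7265i, -13.1458+3.0778i, -13.1458-3.0778i, -19.8542-0.7265i]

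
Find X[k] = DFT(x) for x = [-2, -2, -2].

X[k] = Σ(n=0 to 2) x[n] · ω_3^(nk)
where ω_3 = e^(-2πi/3)

Computing each X[k]:
X[0] = -6
X[1] = 0
X[2] = 0

X = [-6, 0, 0]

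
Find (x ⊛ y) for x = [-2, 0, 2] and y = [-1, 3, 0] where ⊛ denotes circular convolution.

(x ⊛ y)[n] = Σ(m=0 to 2) x[m] · y[(n-m) mod 3]

Computing each output sample:
(x ⊛ y)[0] = 8
(x ⊛ y)[1] = -6
(x ⊛ y)[2] = -2

x ⊛ y = [8, -6, -2]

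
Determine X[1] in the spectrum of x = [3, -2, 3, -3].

X[1] = Σ(n=0 to 3) x[n] · ω_4^(1n) where ω_4 = e^(-2πi/4)
= (3)·ω_4^0 + (-2)·ω_4^1 + (3)·ω_4^2 + (-3)·ω_4^3

X[1] = -1i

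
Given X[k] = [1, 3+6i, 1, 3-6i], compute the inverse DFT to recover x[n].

x[n] = (1/4) Σ(k=0 to 3) X[k] · e^(2πikn/4)

Computing each x[n]:
x[0] = 2
x[1] = -3
x[2] = -1
x[3] = 3

x = [2, -3, -1, 3]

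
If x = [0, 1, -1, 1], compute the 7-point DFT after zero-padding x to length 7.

Original 4-point DFT: [1, 1, -3, 1]
Zero-padded 7-point DFT provides frequency interpolation.

DFT_7([x, 0, ...]) = [1, -0.0550-0.2408i, 1.3019-0.6270i, -1.7470-2.1906i, -1.7470+2.1906i, 1.3019+0.6270i, -0.0550+0.2408i]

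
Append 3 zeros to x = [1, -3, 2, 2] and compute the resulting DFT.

Original 4-point DFT: [2, -1+5i, 4, -1-5i]
Zero-padded 7-point DFT provides frequency interpolation.

DFT_7([x, 0, ...]) = [2, -3.1174-0.4721i, 1.1126+5.3562i, 4.5048+0.9155i, 4.5048-0.9155i, 1.1126-5.3562i, -3.1174+0.4721i]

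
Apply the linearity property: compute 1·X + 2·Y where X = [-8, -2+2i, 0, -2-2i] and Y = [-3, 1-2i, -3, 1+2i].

By linearity: DFT(1x + 2y) = 1·DFT(x) + 2·DFT(y)
= 1·[-8, -2+2i, 0, -2-2i] + 2·[-3, 1-2i, -3, 1+2i]

Computing element-wise:
Z[0] = 1·(-8) + 2·(-3) = -14
Z[1] = 1·(-2+2i) + 2·(1-2i) = -2i
Z[2] = 1·(0) + 2·(-3) = -6
Z[3] = 1·(-2-2i) + 2·(1+2i) = 2i

DFT(1x + 2y) = 1·X + 2·Y = [-14, -2i, -6, 2i]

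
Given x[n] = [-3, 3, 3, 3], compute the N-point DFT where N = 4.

X[k] = Σ(n=0 to 3) x[n] · ω_4^(nk)
where ω_4 = e^(-2πi/4)

Computing each X[k]:
X[0] = 6
X[1] = -6
X[2] = -6
X[3] = -6

X = [6, -6, -6, -6]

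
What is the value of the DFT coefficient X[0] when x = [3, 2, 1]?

X[0] = Σ(n=0 to 2) x[n] · ω_3^0 = Σ x[n]
= (3) + (2) + (1)

X[0] = 6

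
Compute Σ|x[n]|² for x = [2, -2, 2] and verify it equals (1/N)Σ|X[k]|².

Time domain:
Σ|x[n]|² = |2|² + |-2|² + |2|² = 12.0000

Frequency domain:
(1/3)Σ|X[k]|² = (1/3)(|2|² + |2.0000+3.4641i|² + |2.0000-3.4641i|²) = (1/3)·36.0000 = 12.0000

Both sides agree, confirming Parseval's theorem.

Σ|x[n]|² = (1/N)Σ|X[k]|² = 12.0000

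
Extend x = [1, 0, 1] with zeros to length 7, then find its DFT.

Original 3-point DFT: [2, 0.5000+0.8660i, 0.5000-0.8660i]
Zero-padded 7-point DFT provides frequency interpolation.

DFT_7([x, 0, ...]) = [2, 0.7775-0.9749i, 0.0990+0.4339i, 1.6235+0.7818i, 1.6235-0.7818i, 0.0990-0.4339i, 0.7775+0.9749i]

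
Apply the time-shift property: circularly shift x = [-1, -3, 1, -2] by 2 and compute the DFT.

Time shift by 2: X_shifted[k] = ω_4^(2k) · X[k]
Shifted x = [1, -2, -1, -3]

DFT(x[n-2]) = [-5, 2-1i, 5, 2+1i]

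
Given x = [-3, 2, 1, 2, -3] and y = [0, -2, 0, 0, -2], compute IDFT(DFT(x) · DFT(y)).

(x ⊛ y)[n] = Σ(m=0 to 4) x[m] · y[(n-m) mod 5]

Computing each output sample:
(x ⊛ y)[0] = 2
(x ⊛ y)[1] = 4
(x ⊛ y)[2] = -8
(x ⊛ y)[3] = 4
(x ⊛ y)[4] = 2

x ⊛ y = [2, 4, -8, 4, 2]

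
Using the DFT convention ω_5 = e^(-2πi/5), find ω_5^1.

ω_5^1 = e^(-2πi·1/5)
= cos(-2π·1/5) + i·sin(-2π·1/5)
= cos(-2π/5) + i·sin(-2π/5)

ω_5^1 = cos(-2π/5) + i·sin(-2π/5) = 0.3090-0.9511i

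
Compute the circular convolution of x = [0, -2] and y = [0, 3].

(x ⊛ y)[n] = Σ(m=0 to 1) x[m] · y[(n-m) mod 2]

Computing each output sample:
(x ⊛ y)[0] = -6
(x ⊛ y)[1] = 0

x ⊛ y = [-6, 0]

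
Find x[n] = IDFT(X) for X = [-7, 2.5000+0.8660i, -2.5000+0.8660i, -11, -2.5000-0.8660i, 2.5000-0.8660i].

x[n] = (1/6) Σ(k=0 to 5) X[k] · e^(2πikn/6)

Computing each x[n]:
x[0] = -3
x[1] = 1
x[2] = -3
x[3] = -1
x[4] = -3
x[5] = 2

x = [-3, 1, -3, -1, -3, 2]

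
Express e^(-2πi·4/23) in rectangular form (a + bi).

ω_23^4 = e^(-2πi·4/23)
= cos(-2π·4/23) + i·sin(-2π·4/23)
= cos(-8π/23) + i·sin(-8π/23)

ω_23^4 = cos(-8π/23) + i·sin(-8π/23) = 0.4601-0.8879i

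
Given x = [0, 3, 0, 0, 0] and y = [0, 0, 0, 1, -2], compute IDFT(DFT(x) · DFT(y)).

(x ⊛ y)[n] = Σ(m=0 to 4) x[m] · y[(n-m) mod 5]

Computing each output sample:
(x ⊛ y)[0] = -6
(x ⊛ y)[1] = 0
(x ⊛ y)[2] = 0
(x ⊛ y)[3] = 0
(x ⊛ y)[4] = 3

x ⊛ y = [-6, 0, 0, 0, 3]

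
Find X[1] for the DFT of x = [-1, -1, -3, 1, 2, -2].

X[1] = Σ(n=0 to 5) x[n] · ω_6^(1n) where ω_6 = e^(-2πi/6)
= (-1)·ω_6^0 + (-1)·ω_6^1 + (-3)·ω_6^2 + (1)·ω_6^3 + (2)·ω_6^4 + (-2)·ω_6^5

X[1] = -3.0000+3.4641i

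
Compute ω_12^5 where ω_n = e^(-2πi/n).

ω_12^5 = e^(-2πi·5/12)
= cos(-2π·5/12) + i·sin(-2π·5/12)
= cos(-10π/12) + i·sin(-10π/12)

ω_12^5 = cos(-10π/12) + i·sin(-10π/12) = -0.8660-0.5000i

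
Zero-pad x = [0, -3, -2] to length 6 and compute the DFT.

Original 3-point DFT: [-5, 2.5000+0.8660i, 2.5000-0.8660i]
Zero-padded 6-point DFT provides frequency interpolation.

DFT_6([x, 0, ...]) = [-5, -0.5000+4.3301i, 2.5000+0.8660i, 1, 2.5000-0.8660i, -0.5000-4.3301i]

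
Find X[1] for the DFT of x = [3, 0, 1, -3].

X[1] = Σ(n=0 to 3) x[n] · ω_4^(1n) where ω_4 = e^(-2πi/4)
= (3)·ω_4^0 + (0)·ω_4^1 + (1)·ω_4^2 + (-3)·ω_4^3

X[1] = 2-3i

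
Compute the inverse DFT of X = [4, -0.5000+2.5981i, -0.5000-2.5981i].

x[n] = (1/3) Σ(k=0 to 2) X[k] · e^(2πikn/3)

Computing each x[n]:
x[0] = 1
x[1] = 0
x[2] = 3

x = [1, 0, 3]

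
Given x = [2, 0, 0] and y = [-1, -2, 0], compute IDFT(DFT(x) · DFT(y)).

(x ⊛ y)[n] = Σ(m=0 to 2) x[m] · y[(n-m) mod 3]

Computing each output sample:
(x ⊛ y)[0] = -2
(x ⊛ y)[1] = -4
(x ⊛ y)[2] = 0

x ⊛ y = [-2, -4, 0]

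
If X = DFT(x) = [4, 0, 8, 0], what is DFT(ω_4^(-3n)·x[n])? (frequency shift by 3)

Modulation property: DFT(ω_4^(-3n)·x[n]) = X[(k-3) mod 4], so circularly shift X by 3 positions.

X[k-3] = [0, 8, 0, 4]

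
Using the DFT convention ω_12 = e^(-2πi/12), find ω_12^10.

ω_12^10 = e^(-2πi·10/12)
= cos(-2π·10/12) + i·sin(-2π·10/12)
= cos(-20π/12) + i·sin(-20π/12)

ω_12^10 = cos(-20π/12) + i·sin(-20π/12) = 0.5000+0.8660i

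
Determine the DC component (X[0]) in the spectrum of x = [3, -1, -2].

X[0] = Σ(n=0 to 2) x[n] · ω_3^0 = Σ x[n]
= (3) + (-1) + (-2)

X[0] = 0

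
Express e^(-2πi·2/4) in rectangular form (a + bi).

ω_4^2 = e^(-2πi·2/4)
= cos(-2π·2/4) + i·sin(-2π·2/4)
= cos(-4π/4) + i·sin(-4π/4)

ω_4^2 = cos(-4π/4) + i·sin(-4π/4) = -1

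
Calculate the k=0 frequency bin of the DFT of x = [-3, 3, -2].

X[0] = Σ(n=0 to 2) x[n] · ω_3^0 = Σ x[n]
= (-3) + (3) + (-2)

X[0] = -2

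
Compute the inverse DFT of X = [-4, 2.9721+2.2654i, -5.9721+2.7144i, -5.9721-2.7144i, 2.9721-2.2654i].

x[n] = (1/5) Σ(k=0 to 4) X[k] · e^(2πikn/5)

Computing each x[n]:
x[0] = -2
x[1] = 0
x[2] = -2
x[3] = -3
x[4] = 3

x = [-2, 0, -2, -3, 3]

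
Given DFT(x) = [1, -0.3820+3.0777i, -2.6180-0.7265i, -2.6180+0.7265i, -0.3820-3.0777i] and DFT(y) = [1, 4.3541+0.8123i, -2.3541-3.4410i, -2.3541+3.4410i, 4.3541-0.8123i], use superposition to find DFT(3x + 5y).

By linearity: DFT(3x + 5y) = 3·DFT(x) + 5·DFT(y)
= 3·[1, -0.3820+3.0777i, -2.6180-0.7265i, -2.6180+0.7265i, -0.3820-3.0777i] + 5·[1, 4.3541+0.8123i, -2.3541-3.4410i, -2.3541+3.4410i, 4.3541-0.8123i]

Computing element-wise:
Z[0] = 3·(1) + 5·(1) = 8
Z[1] = 3·(-0.3820+3.0777i) + 5·(4.3541+0.8123i) = 20.6245+13.2946i
Z[2] = 3·(-2.6180-0.7265i) + 5·(-2.3541-3.4410i) = -19.6245-19.3845i
Z[3] = 3·(-2.6180+0.7265i) + 5·(-2.3541+3.4410i) = -19.6245+19.3845i
Z[4] = 3·(-0.3820-3.0777i) + 5·(4.3541-0.8123i) = 20.6245-13.2946i

DFT(3x + 5y) = 3·X + 5·Y = [8, 20.6245+13.2946i, -19.6245-19.3845i, -19.6245+19.3845i, 20.6245-13.2946i]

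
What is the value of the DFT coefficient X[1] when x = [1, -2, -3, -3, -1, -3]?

X[1] = Σ(n=0 to 5) x[n] · ω_6^(1n) where ω_6 = e^(-2πi/6)
= (1)·ω_6^0 + (-2)·ω_6^1 + (-3)·ω_6^2 + (-3)·ω_6^3 + (-1)·ω_6^4 + (-3)·ω_6^5

X[1] = 3.5000+0.8660i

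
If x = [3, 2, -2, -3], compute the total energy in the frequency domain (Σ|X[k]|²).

Parseval: Σ|x[n]|² = (1/N)Σ|X[k]|², so Σ|X[k]|² = N·Σ|x[n]|² = 4·26.0000

Σ|X[k]|² = N·Σ|x[n]|² = 4·26.0000 = 104.0000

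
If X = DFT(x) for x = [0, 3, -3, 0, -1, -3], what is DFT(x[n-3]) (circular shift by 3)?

Time shift by 3: X_shifted[k] = ω_6^(3k) · X[k]
Shifted x = [0, -1, -3, 0, 3, -3]

DFT(x[n-3]) = [-4, -2.0000+3.4641i, 2.0000-6.9282i, 4, 2.0000+6.9282i, -2.0000-3.4641i]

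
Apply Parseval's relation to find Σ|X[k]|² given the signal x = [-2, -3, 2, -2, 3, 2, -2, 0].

Parseval: Σ|x[n]|² = (1/N)Σ|X[k]|², so Σ|X[k]|² = N·Σ|x[n]|² = 8·38.0000

Σ|X[k]|² = N·Σ|x[n]|² = 8·38.0000 = 304.0000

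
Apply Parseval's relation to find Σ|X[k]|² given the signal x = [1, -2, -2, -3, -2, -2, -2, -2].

Parseval: Σ|x[n]|² = (1/N)Σ|X[k]|², so Σ|X[k]|² = N·Σ|x[n]|² = 8·34.0000

Σ|X[k]|² = N·Σ|x[n]|² = 8·34.0000 = 272.0000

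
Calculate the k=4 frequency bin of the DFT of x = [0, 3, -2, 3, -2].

X[4] = Σ(n=0 to 4) x[n] · ω_5^(4n) where ω_5 = e^(-2πi/5)
= (0)·ω_5^0 + (3)·ω_5^4 + (-2)·ω_5^8 + (3)·ω_5^12 + (-2)·ω_5^16

X[4] = -0.5000+1.8164i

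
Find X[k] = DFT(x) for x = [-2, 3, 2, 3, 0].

X[k] = Σ(n=0 to 4) x[n] · ω_5^(nk)
where ω_5 = e^(-2πi/5)

Computing each X[k]:
X[0] = 6
X[1] = -5.1180-2.2654i
X[2] = -2.8820-2.7144i
X[3] = -2.8820+2.7144i
X[4] = -5.1180+2.2654i

X = [6, -5.1180-2.2654i, -2.8820-2.7144i, -2.8820+2.7144i, -5.1180+2.2654i]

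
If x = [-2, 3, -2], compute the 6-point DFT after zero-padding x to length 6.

Original 3-point DFT: [-1, -2.5000-4.3301i, -2.5000+4.3301i]
Zero-padded 6-point DFT provides frequency interpolation.

DFT_6([x, 0, ...]) = [-1, 0.5000-0.8660i, -2.5000-4.3301i, -7, -2.5000+4.3301i, 0.5000+0.8660i]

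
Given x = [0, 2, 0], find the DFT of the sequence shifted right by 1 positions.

Time shift by 1: X_shifted[k] = ω_3^(1k) · X[k]
Shifted x = [0, 0, 2]

DFT(x[n-1]) = [2, -1.0000+1.7321i, -1.0000-1.7321i]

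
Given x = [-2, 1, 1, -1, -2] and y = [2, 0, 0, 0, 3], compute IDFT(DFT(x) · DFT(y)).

(x ⊛ y)[n] = Σ(m=0 to 4) x[m] · y[(n-m) mod 5]

Computing each output sample:
(x ⊛ y)[0] = -1
(x ⊛ y)[1] = 5
(x ⊛ y)[2] = -1
(x ⊛ y)[3] = -8
(x ⊛ y)[4] = -10

x ⊛ y = [-1, 5, -1, -8, -10]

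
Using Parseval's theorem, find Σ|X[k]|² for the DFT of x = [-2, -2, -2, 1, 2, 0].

Parseval: Σ|x[n]|² = (1/N)Σ|X[k]|², so Σ|X[k]|² = N·Σ|x[n]|² = 6·17.0000

Σ|X[k]|² = N·Σ|x[n]|² = 6·17.0000 = 102.0000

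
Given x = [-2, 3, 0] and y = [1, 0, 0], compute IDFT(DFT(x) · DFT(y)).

(x ⊛ y)[n] = Σ(m=0 to 2) x[m] · y[(n-m) mod 3]

Computing each output sample:
(x ⊛ y)[0] = -2
(x ⊛ y)[1] = 3
(x ⊛ y)[2] = 0

x ⊛ y = [-2, 3, 0]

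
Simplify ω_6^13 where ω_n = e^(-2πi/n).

Since ω_6^6 = 1, powers reduce modulo 6.
13 mod 6 = 1
So ω_6^13 = ω_6^1 = e^(-2πi·1/6)

ω_6^13 = ω_6^1 = 0.5000-0.8660i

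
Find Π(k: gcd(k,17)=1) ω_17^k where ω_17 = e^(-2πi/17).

The primitive 17th roots of unity are ω_17^k for k coprime to 17: k ∈ {1, 2, 3, 4, 5, 6, 7, 8, 9, 10, 11, 12, 13, 14, 15, 16}
Their product equals the constant term of the cyclotomic polynomial Φ_17(x) up to sign.
For n ≥ 3, the product of all primitive nth roots of unity is 1. (For n=1 it is 1; for n=2 it is -1.)

1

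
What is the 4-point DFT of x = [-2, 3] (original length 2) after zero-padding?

Original 2-point DFT: [1, -5]
Zero-padded 4-point DFT provides frequency interpolation.

DFT_4([x, 0, ...]) = [1, -2-3i, -5, -2+3i]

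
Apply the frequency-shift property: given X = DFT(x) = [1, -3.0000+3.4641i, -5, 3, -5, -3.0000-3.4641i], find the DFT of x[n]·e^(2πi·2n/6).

Modulation property: DFT(ω_6^(-2n)·x[n]) = X[(k-2) mod 6], so circularly shift X by 2 positions.

X[k-2] = [-5, -3.0000-3.4641i, 1, -3.0000+3.4641i, -5, 3]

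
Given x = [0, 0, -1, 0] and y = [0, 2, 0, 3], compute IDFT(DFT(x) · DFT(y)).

(x ⊛ y)[n] = Σ(m=0 to 3) x[m] · y[(n-m) mod 4]

Computing each output sample:
(x ⊛ y)[0] = 0
(x ⊛ y)[1] = -3
(x ⊛ y)[2] = 0
(x ⊛ y)[3] = -2

x ⊛ y = [0, -3, 0, -2]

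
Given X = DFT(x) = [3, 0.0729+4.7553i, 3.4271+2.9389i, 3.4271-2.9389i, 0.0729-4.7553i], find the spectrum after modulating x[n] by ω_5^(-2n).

Modulation property: DFT(ω_5^(-2n)·x[n]) = X[(k-2) mod 5], so circularly shift X by 2 positions.

X[k-2] = [3.4271-2.9389i, 0.0729-4.7553i, 3, 0.0729+4.7553i, 3.4271+2.9389i]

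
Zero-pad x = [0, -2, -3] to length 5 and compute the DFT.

Original 3-point DFT: [-5, 2.5000-0.8660i, 2.5000+0.8660i]
Zero-padded 5-point DFT provides frequency interpolation.

DFT_5([x, 0, ...]) = [-5, 1.8090+3.6655i, 0.6910-1.6776i, 0.6910+1.6776i, 1.8090-3.6655i]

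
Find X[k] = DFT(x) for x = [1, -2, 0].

X[k] = Σ(n=0 to 2) x[n] · ω_3^(nk)
where ω_3 = e^(-2πi/3)

Computing each X[k]:
X[0] = -1
X[1] = 2.0000+1.7321i
X[2] = 2.0000-1.7321i

X = [-1, 2.0000+1.7321i, 2.0000-1.7321i]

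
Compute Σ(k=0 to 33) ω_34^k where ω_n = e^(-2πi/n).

Sum of all nth roots of unity equals 0 for n > 1 (geometric series with r ≠ 1).

0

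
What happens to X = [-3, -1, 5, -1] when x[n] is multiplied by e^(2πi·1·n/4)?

Modulation property: DFT(ω_4^(-1n)·x[n]) = X[(k-1) mod 4], so circularly shift X by 1 positions.

X[k-1] = [-1, -3, -1, 5]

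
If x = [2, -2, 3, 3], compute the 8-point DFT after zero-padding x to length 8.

Original 4-point DFT: [6, -1+5i, 4, -1-5i]
Zero-padded 8-point DFT provides frequency interpolation.

DFT_8([x, 0, ...]) = [6, -1.5355-3.7071i, -1+5i, 5.5355+2.2929i, 4, 5.5355-2.2929i, -1-5i, -1.5355+3.7071i]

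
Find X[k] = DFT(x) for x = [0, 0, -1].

X[k] = Σ(n=0 to 2) x[n] · ω_3^(nk)
where ω_3 = e^(-2πi/3)

Computing each X[k]:
X[0] = -1
X[1] = 0.5000-0.8660i
X[2] = 0.5000+0.8660i

X = [-1, 0.5000-0.8660i, 0.5000+0.8660i]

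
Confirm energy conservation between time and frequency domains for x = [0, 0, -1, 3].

Time domain:
Σ|x[n]|² = |0|² + |0|² + |-1|² + |3|² = 10.0000

Frequency domain:
(1/4)Σ|X[k]|² = (1/4)(|2|² + |1+3i|² + |-4|² + |1-3i|²) = (1/4)·40.0000 = 10.0000

Both sides agree, confirming Parseval's theorem.

Σ|x[n]|² = (1/N)Σ|X[k]|² = 10.0000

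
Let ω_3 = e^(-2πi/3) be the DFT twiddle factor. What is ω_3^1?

ω_3^1 = e^(-2πi·1/3)
= cos(-2π·1/3) + i·sin(-2π·1/3)
= cos(-2π/3) + i·sin(-2π/3)

ω_3^1 = cos(-2π/3) + i·sin(-2π/3) = -0.5000-0.8660i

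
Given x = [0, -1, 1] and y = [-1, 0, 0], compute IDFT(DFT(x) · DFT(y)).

(x ⊛ y)[n] = Σ(m=0 to 2) x[m] · y[(n-m) mod 3]

Computing each output sample:
(x ⊛ y)[0] = 0
(x ⊛ y)[1] = 1
(x ⊛ y)[2] = -1

x ⊛ y = [0, 1, -1]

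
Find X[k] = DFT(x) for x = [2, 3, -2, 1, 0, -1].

X[k] = Σ(n=0 to 5) x[n] · ω_6^(nk)
where ω_6 = e^(-2πi/6)

Computing each X[k]:
X[0] = 3
X[1] = 3.0000-1.7321i
X[2] = 3.0000-5.1962i
X[3] = -3
X[4] = 3.0000+5.1962i
X[5] = 3.0000+1.7321i

X = [3, 3.0000-1.7321i, 3.0000-5.1962i, -3, 3.0000+5.1962i, 3.0000+1.7321i]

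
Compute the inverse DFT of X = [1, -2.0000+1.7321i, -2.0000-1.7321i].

x[n] = (1/3) Σ(k=0 to 2) X[k] · e^(2πikn/3)

Computing each x[n]:
x[0] = -1
x[1] = 0
x[2] = 2

x = [-1, 0, 2]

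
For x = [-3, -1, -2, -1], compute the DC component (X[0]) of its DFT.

X[0] = Σ(n=0 to 3) x[n] · ω_4^0 = Σ x[n]
= (-3) + (-1) + (-2) + (-1)

X[0] = -7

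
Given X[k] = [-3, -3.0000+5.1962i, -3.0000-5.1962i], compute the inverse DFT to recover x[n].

x[n] = (1/3) Σ(k=0 to 2) X[k] · e^(2πikn/3)

Computing each x[n]:
x[0] = -3
x[1] = -3
x[2] = 3

x = [-3, -3, 3]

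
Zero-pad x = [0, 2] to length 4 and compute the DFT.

Original 2-point DFT: [2, -2]
Zero-padded 4-point DFT provides frequency interpolation.

DFT_4([x, 0, ...]) = [2, -2i, -2, 2i]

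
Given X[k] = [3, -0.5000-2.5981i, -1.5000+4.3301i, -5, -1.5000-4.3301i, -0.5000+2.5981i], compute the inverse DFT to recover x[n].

x[n] = (1/6) Σ(k=0 to 5) X[k] · e^(2πikn/6)

Computing each x[n]:
x[0] = -1
x[1] = 1
x[2] = 2
x[3] = 1
x[4] = -2
x[5] = 2

x = [-1, 1, 2, 1, -2, 2]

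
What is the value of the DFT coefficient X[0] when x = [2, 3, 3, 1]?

X[0] = Σ(n=0 to 3) x[n] · ω_4^0 = Σ x[n]
= (2) + (3) + (3) + (1)

X[0] = 9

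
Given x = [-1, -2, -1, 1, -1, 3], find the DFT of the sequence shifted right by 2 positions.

Time shift by 2: X_shifted[k] = ω_6^(2k) · X[k]
Shifted x = [-1, 3, -1, -2, -1, 1]

DFT(x[n-2]) = [-1, 4.0000-1.7321i, -4.0000-1.7321i, -5, -4.0000+1.7321i, 4.0000+1.7321i]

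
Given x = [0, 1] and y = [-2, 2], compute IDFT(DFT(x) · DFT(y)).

(x ⊛ y)[n] = Σ(m=0 to 1) x[m] · y[(n-m) mod 2]

Computing each output sample:
(x ⊛ y)[0] = 2
(x ⊛ y)[1] = -2

x ⊛ y = [2, -2]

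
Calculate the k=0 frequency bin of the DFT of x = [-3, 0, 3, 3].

X[0] = Σ(n=0 to 3) x[n] · ω_4^0 = Σ x[n]
= (-3) + (0) + (3) + (3)

X[0] = 3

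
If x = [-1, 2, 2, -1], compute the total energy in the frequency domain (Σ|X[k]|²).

Parseval: Σ|x[n]|² = (1/N)Σ|X[k]|², so Σ|X[k]|² = N·Σ|x[n]|² = 4·10.0000

Σ|X[k]|² = N·Σ|x[n]|² = 4·10.0000 = 40.0000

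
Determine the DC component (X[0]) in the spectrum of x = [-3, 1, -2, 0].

X[0] = Σ(n=0 to 3) x[n] · ω_4^0 = Σ x[n]
= (-3) + (1) + (-2) + (0)

X[0] = -4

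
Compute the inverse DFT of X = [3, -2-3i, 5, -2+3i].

x[n] = (1/4) Σ(k=0 to 3) X[k] · e^(2πikn/4)

Computing each x[n]:
x[0] = 1
x[1] = 1
x[2] = 3
x[3] = -2

x = [1, 1, 3, -2]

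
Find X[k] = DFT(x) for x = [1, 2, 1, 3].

X[k] = Σ(n=0 to 3) x[n] · ω_4^(nk)
where ω_4 = e^(-2πi/4)

Computing each X[k]:
X[0] = 7
X[1] = 1i
X[2] = -3
X[3] = -1i

X = [7, 1i, -3, -1i]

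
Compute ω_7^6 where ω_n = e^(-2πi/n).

ω_7^6 = e^(-2πi·6/7)
= cos(-2π·6/7) + i·sin(-2π·6/7)
= cos(-12π/7) + i·sin(-12π/7)

ω_7^6 = cos(-12π/7) + i·sin(-12π/7) = 0.6235+0.7818i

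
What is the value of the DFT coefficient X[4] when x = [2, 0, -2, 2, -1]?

X[4] = Σ(n=0 to 4) x[n] · ω_5^(4n) where ω_5 = e^(-2πi/5)
= (2)·ω_5^0 + (0)·ω_5^4 + (-2)·ω_5^8 + (2)·ω_5^12 + (-1)·ω_5^16

X[4] = 1.6910-1.4001i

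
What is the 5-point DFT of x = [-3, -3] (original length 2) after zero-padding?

Original 2-point DFT: [-6, 0]
Zero-padded 5-point DFT provides frequency interpolation.

DFT_5([x, 0, ...]) = [-6, -3.9271+2.8532i, -0.5729+1.7634i, -0.5729-1.7634i, -3.9271-2.8532i]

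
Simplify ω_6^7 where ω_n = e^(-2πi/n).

Since ω_6^6 = 1, powers reduce modulo 6.
7 mod 6 = 1
So ω_6^7 = ω_6^1 = e^(-2πi·1/6)

ω_6^7 = ω_6^1 = 0.5000-0.8660i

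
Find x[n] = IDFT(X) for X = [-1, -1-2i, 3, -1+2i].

x[n] = (1/4) Σ(k=0 to 3) X[k] · e^(2πikn/4)

Computing each x[n]:
x[0] = 0
x[1] = 0
x[2] = 1
x[3] = -2

x = [0, 0, 1, -2]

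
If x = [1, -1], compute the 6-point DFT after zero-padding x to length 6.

Original 2-point DFT: [0, 2]
Zero-padded 6-point DFT provides frequency interpolation.

DFT_6([x, 0, ...]) = [0, 0.5000+0.8660i, 1.5000+0.8660i, 2, 1.5000-0.8660i, 0.5000-0.8660i]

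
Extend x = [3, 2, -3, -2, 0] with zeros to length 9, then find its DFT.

Original 5-point DFT: [0, 7.6631-1.3143i, -0.1631-2.1266i, -0.1631+2.1266i, 7.6631+1.3143i]
Zero-padded 9-point DFT provides frequency interpolation.

DFT_9([x, 0, ...]) = [0, 5.0111+3.4009i, 7.1664-2.6756i, 1.5000-4.3301i, -0.1775-0.8804i, -0.1775+0.8804i, 1.5000+4.3301i, 7.1664+2.6756i, 5.0111-3.4009i]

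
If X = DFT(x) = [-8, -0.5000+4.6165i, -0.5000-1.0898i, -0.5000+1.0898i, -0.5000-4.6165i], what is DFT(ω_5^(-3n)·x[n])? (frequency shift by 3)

Modulation property: DFT(ω_5^(-3n)·x[n]) = X[(k-3) mod 5], so circularly shift X by 3 positions.

X[k-3] = [-0.5000-1.0898i, -0.5000+1.0898i, -0.5000-4.6165i, -8, -0.5000+4.6165i]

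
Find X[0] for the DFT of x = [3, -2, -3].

X[0] = Σ(n=0 to 2) x[n] · ω_3^0 = Σ x[n]
= (3) + (-2) + (-3)

X[0] = -2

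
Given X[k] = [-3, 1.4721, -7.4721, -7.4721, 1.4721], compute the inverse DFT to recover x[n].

x[n] = (1/5) Σ(k=0 to 4) X[k] · e^(2πikn/5)

Computing each x[n]:
x[0] = -3
x[1] = 2
x[2] = -2
x[3] = -2
x[4] = 2

x = [-3, 2, -2, -2, 2]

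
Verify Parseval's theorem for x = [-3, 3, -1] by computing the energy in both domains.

Time domain:
Σ|x[n]|² = |-3|² + |3|² + |-1|² = 19.0000

Frequency domain:
(1/3)Σ|X[k]|² = (1/3)(|-1|² + |-4.0000-3.4641i|² + |-4.0000+3.4641i|²) = (1/3)·57.0000 = 19.0000

Both sides agree, confirming Parseval's theorem.

Σ|x[n]|² = (1/N)Σ|X[k]|² = 19.0000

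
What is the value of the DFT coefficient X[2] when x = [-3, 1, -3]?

X[2] = Σ(n=0 to 2) x[n] · ω_3^(2n) where ω_3 = e^(-2πi/3)
= (-3)·ω_3^0 + (1)·ω_3^2 + (-3)·ω_3^4

X[2] = -2.0000+3.4641i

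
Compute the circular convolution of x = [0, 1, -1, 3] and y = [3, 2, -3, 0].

(x ⊛ y)[n] = Σ(m=0 to 3) x[m] · y[(n-m) mod 4]

Computing each output sample:
(x ⊛ y)[0] = 9
(x ⊛ y)[1] = -6
(x ⊛ y)[2] = -1
(x ⊛ y)[3] = 4

x ⊛ y = [9, -6, -1, 4]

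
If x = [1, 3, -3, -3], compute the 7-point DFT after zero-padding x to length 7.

Original 4-point DFT: [-2, 4-6i, -2, 4+6i]
Zero-padded 7-point DFT provides frequency interpolation.

DFT_7([x, 0, ...]) = [-2, 6.2409+1.8809i, 1.1649-6.5719i, -2.9058-0.7224i, -2.9058+0.7224i, 1.1649+6.5719i, 6.2409-1.8809i]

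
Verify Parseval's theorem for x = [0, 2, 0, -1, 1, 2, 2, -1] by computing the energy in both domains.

Time domain:
Σ|x[n]|² = |0|² + |2|² + |0|² + |-1|² + |1|² + |2|² + |2|² + |-1|² = 15.0000

Frequency domain:
(1/8)Σ|X[k]|² = (1/8)(|5|² + |-1+2i|² + |-1-6i|² + |-1-2i|² + |1|² + |-1+2i|² + |-1+6i|² + |-1-2i|²) = (1/8)·120.0000 = 15.0000

Both sides agree, confirming Parseval's theorem.

Σ|x[n]|² = (1/N)Σ|X[k]|² = 15.0000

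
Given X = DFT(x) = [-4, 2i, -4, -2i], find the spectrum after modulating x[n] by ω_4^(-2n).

Modulation property: DFT(ω_4^(-2n)·x[n]) = X[(k-2) mod 4], so circularly shift X by 2 positions.

X[k-2] = [-4, -2i, -4, 2i]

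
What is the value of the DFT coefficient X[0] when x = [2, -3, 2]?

X[0] = Σ(n=0 to 2) x[n] · ω_3^0 = Σ x[n]
= (2) + (-3) + (2)

X[0] = 1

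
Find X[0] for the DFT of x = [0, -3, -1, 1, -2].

X[0] = Σ(n=0 to 4) x[n] · ω_5^0 = Σ x[n]
= (0) + (-3) + (-1) + (1) + (-2)

X[0] = -5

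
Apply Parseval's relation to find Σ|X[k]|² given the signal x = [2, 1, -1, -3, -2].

Parseval: Σ|x[n]|² = (1/N)Σ|X[k]|², so Σ|X[k]|² = N·Σ|x[n]|² = 5·19.0000

Σ|X[k]|² = N·Σ|x[n]|² = 5·19.0000 = 95.0000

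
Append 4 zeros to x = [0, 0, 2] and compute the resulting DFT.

Original 3-point DFT: [2, -1.0000+1.7321i, -1.0000-1.7321i]
Zero-padded 7-point DFT provides frequency interpolation.

DFT_7([x, 0, ...]) = [2, -0.4450-1.9499i, -1.8019+0.8678i, 1.2470+1.5637i, 1.2470-1.5637i, -1.8019-0.8678i, -0.4450+1.9499i]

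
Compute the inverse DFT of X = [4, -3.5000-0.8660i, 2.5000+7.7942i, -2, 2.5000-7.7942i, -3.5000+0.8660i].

x[n] = (1/6) Σ(k=0 to 5) X[k] · e^(2πikn/6)

Computing each x[n]:
x[0] = 0
x[1] = -2
x[2] = 3
x[3] = 3
x[4] = -2
x[5] = 2

x = [0, -2, 3, 3, -2, 2]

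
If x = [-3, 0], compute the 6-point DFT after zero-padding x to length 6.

Original 2-point DFT: [-3, -3]
Zero-padded 6-point DFT provides frequency interpolation.

DFT_6([x, 0, ...]) = [-3, -3, -3, -3, -3, -3]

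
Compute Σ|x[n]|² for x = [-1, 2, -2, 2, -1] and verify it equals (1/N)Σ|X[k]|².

Time domain:
Σ|x[n]|² = |-1|² + |2|² + |-2|² + |2|² + |-1|² = 14.0000

Frequency domain:
(1/5)Σ|X[k]|² = (1/5)(|0|² + |-0.6910-0.5020i|² + |-1.8090-5.5676i|² + |-1.8090+5.5676i|² + |-0.6910+0.5020i|²) = (1/5)·70.0000 = 14.0000

Both sides agree, confirming Parseval's theorem.

Σ|x[n]|² = (1/N)Σ|X[k]|² = 14.0000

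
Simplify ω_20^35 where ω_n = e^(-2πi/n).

Since ω_20^20 = 1, powers reduce modulo 20.
35 mod 20 = 15
So ω_20^35 = ω_20^15 = e^(-2πi·15/20)

ω_20^35 = ω_20^15 = 1i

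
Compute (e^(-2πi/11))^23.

Since ω_11^11 = 1, powers reduce modulo 11.
23 mod 11 = 1
So ω_11^23 = ω_11^1 = e^(-2πi·1/11)

ω_11^23 = ω_11^1 = 0.8413-0.5406i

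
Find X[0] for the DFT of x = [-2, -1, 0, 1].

X[0] = Σ(n=0 to 3) x[n] · ω_4^0 = Σ x[n]
= (-2) + (-1) + (0) + (1)

X[0] = -2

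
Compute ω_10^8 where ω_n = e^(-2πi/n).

ω_10^8 = e^(-2πi·8/10)
= cos(-2π·8/10) + i·sin(-2π·8/10)
= cos(-16π/10) + i·sin(-16π/10)

ω_10^8 = cos(-16π/10) + i·sin(-16π/10) = 0.3090+0.9511i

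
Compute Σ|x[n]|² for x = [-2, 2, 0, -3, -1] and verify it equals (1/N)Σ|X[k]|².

Time domain:
Σ|x[n]|² = |-2|² + |2|² + |0|² + |-3|² + |-1|² = 18.0000

Frequency domain:
(1/5)Σ|X[k]|² = (1/5)(|-4|² + |0.7361-4.6165i|² + |-3.7361+1.0898i|² + |-3.7361-1.0898i|² + |0.7361+4.6165i|²) = (1/5)·90.0000 = 18.0000

Both sides agree, confirming Parseval's theorem.

Σ|x[n]|² = (1/N)Σ|X[k]|² = 18.0000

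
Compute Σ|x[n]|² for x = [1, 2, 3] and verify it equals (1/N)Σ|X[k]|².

Time domain:
Σ|x[n]|² = |1|² + |2|² + |3|² = 14.0000

Frequency domain:
(1/3)Σ|X[k]|² = (1/3)(|6|² + |-1.5000+0.8660i|² + |-1.5000-0.8660i|²) = (1/3)·42.0000 = 14.0000

Both sides agree, confirming Parseval's theorem.

Σ|x[n]|² = (1/N)Σ|X[k]|² = 14.0000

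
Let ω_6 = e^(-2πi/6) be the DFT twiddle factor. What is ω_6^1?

ω_6^1 = e^(-2πi·1/6)
= cos(-2π·1/6) + i·sin(-2π·1/6)
= cos(-2π/6) + i·sin(-2π/6)

ω_6^1 = cos(-2π/6) + i·sin(-2π/6) = 0.5000-0.8660i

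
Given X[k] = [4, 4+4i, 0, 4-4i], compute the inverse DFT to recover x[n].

x[n] = (1/4) Σ(k=0 to 3) X[k] · e^(2πikn/4)

Computing each x[n]:
x[0] = 3
x[1] = -1
x[2] = -1
x[3] = 3

x = [3, -1, -1, 3]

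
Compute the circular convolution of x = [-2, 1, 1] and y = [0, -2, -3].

(x ⊛ y)[n] = Σ(m=0 to 2) x[m] · y[(n-m) mod 3]

Computing each output sample:
(x ⊛ y)[0] = -5
(x ⊛ y)[1] = 1
(x ⊛ y)[2] = 4

x ⊛ y = [-5, 1, 4]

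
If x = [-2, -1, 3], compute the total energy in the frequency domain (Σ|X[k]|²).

Parseval: Σ|x[n]|² = (1/N)Σ|X[k]|², so Σ|X[k]|² = N·Σ|x[n]|² = 3·14.0000

Σ|X[k]|² = N·Σ|x[n]|² = 3·14.0000 = 42.0000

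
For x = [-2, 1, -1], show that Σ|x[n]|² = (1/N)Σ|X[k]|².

Time domain:
Σ|x[n]|² = |-2|² + |1|² + |-1|² = 6.0000

Frequency domain:
(1/3)Σ|X[k]|² = (1/3)(|-2|² + |-2.0000-1.7321i|² + |-2.0000+1.7321i|²) = (1/3)·18.0000 = 6.0000

Both sides agree, confirming Parseval's theorem.

Σ|x[n]|² = (1/N)Σ|X[k]|² = 6.0000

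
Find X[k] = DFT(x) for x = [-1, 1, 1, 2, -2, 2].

X[k] = Σ(n=0 to 5) x[n] · ω_6^(nk)
where ω_6 = e^(-2πi/6)

Computing each X[k]:
X[0] = 3
X[1] = -1.0000-1.7321i
X[2] = 3.4641i
X[3] = -7
X[4] = -3.4641i
X[5] = -1.0000+1.7321i

X = [3, -1.0000-1.7321i, 3.4641i, -7, -3.4641i, -1.0000+1.7321i]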